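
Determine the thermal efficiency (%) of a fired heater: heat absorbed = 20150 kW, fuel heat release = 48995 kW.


Furnace efficiency = Q_absorbed / Q_fuel * 100
= 20150 / 48995 * 100 = 41.13

41.13 %


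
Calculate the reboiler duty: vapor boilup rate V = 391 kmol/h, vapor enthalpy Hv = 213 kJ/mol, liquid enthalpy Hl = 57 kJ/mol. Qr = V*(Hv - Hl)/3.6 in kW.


Qr = 391 * (213 - 57) / 3.6 = 391 * 156 / 3.6 = 16940

16940 kW


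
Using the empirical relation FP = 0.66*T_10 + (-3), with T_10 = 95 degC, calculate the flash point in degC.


FP = 0.66 * 95 + (-3) = 59.7

59.7 degC


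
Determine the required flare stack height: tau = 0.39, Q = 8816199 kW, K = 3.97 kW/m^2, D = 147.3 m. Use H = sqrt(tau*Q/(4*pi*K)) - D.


tau*Q/(4*pi*K) = 0.39 * 8816199 / (4 * pi * 3.97) = 68920.1
sqrt(68920.1) = 262.526
H = 262.526 - 147.3 = 115.2

115.2 m


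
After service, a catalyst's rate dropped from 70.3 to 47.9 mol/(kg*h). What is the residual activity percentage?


Activity (%) = (rate_used / rate_fresh) * 100
rate_used = 47.9, rate_fresh = 70.3
= (47.9 / 70.3) * 100
= 0.6814 * 100 = 68.14

68.14 %


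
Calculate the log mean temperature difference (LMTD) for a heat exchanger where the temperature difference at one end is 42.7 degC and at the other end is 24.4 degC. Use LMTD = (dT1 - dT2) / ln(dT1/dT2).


LMTD = (dT1 - dT2) / ln(dT1/dT2)
= (42.7 - 24.4) / ln(42.7 / 24.4) = 18.3 / 0.559616 = 32.70

32.70 degC


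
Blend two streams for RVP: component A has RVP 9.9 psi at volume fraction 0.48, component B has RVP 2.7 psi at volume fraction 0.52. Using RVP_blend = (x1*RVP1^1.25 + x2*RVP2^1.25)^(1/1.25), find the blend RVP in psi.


Chevron index: RVP_blend = (sum xi*RVPi^1.25)^(1/1.25)
RVP^1.25 terms: 0.48 * 9.9^1.25 + 0.52 * 2.7^1.25 = 10.2289
RVP_blend = 10.2289^(1/1.25) = 6.425

6.425 psi


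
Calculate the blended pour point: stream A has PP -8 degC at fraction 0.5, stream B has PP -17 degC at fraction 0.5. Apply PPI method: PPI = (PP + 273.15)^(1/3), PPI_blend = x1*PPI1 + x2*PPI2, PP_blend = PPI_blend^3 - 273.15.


PPI_1 = (-8 + 273.15)^(1/3) = 6.42437
PPI_2 = (-17 + 273.15)^(1/3) = 6.350844
PPI_blend = 0.5 * 6.42437 + 0.5 * 6.350844 = 6.387607
PP_blend = 6.387607^3 - 273.15 = 260.6241 - 273.15 = -12.53

-12.53 degC


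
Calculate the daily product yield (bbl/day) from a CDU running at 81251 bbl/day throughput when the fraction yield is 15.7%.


Crude throughput = 81251 bbl/day
Fraction yield = 15.7%
yield = throughput * fraction / 100
yield = 81251 * 15.7 / 100 = 12756.407

12756.407 bbl/day


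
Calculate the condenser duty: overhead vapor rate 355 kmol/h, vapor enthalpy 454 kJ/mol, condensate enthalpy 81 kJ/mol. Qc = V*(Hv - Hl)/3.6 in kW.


Qc = 355 * (454 - 81) / 3.6 = 355 * 373 / 3.6 = 36780

36780 kW


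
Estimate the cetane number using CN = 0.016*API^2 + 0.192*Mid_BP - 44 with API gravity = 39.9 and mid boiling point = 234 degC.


CN = 0.016 * 39.9^2 + 0.192 * 234 - 44
CN = 25.47216 + 44.928 - 44 = 26.40016

26.40016


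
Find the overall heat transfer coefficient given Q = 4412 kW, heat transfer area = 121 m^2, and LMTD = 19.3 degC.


From Q = U*A*LMTD, U = Q / (A * LMTD)
U = 4412 / (121 * 19.3) = 4412 / 2335.3 = 1.889

1.889 kW/(m^2*K)


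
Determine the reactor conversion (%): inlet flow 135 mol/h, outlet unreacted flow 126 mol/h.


X = (F_in - F_out) / F_in * 100
Moles reacted = 135 - 126 = 9
X = 9 / 135 * 100
= 0.06667 * 100
= 6.667 %

6.667 %


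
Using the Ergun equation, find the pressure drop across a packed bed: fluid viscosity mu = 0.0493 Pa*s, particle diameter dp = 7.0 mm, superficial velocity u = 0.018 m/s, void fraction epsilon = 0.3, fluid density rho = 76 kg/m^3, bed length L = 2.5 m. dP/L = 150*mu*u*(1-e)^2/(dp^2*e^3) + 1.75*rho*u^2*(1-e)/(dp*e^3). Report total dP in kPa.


dp = 7.0 mm = 0.007 m
Viscous term = 150*0.0493*0.018*(1-0.3)^2 / (0.007^2*0.3^3) = 49300
Inertial term = 1.75*76*0.018^2*(1-0.3) / (0.007*0.3^3) = 159.6
dP/L = 49300 + 159.6 = 49459.6 Pa/m
dP = 49459.6 * 2.5 / 1000 = 123.6 kPa

123.6 kPa


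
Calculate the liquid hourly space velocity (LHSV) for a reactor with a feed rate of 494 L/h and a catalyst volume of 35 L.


LHSV = volumetric feed rate / catalyst volume
= 494 L/h / 35 L
= 14.11 h^-1

14.11 h^-1


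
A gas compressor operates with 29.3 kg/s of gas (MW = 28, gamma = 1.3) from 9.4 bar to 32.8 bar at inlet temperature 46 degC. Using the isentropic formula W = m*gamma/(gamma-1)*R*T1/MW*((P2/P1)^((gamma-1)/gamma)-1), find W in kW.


Isentropic work: W = m*(gamma/(gamma-1))*(R*T1/MW)*((P2/P1)^((gamma-1)/gamma) - 1)
T1 = 46 + 273.15 = 319.15 K
Pressure ratio = 32.8 / 9.4 = 3.48936
Exponent = (1.3 - 1)/1.3 = 0.230769
(P2/P1)^exp - 1 = 3.48936^0.230769 - 1 = 0.334286
W = 29.3 * 1.3 / 0.3 * 8.314 * 319.15 / 28 * 0.334286 = 4022

4022 kW


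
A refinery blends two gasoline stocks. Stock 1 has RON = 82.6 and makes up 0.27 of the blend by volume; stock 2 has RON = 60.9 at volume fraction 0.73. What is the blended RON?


Linear blending: RON_blend = sum(vi * RONi)
Contribution 1: 0.27 * 82.6 = 22.302
Contribution 2: 0.73 * 60.9 = 44.457
RON_blend = 22.302 + 44.457 = 66.759

66.759


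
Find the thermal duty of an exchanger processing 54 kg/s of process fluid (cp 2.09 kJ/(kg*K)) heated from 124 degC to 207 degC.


Q = m_dot * cp * delta_T
delta_T = 207 - 124 = 83 K
Q = 54 * 2.09 * 83
= 112.86 * 83
= 9367.38 kW

9367.38 kW


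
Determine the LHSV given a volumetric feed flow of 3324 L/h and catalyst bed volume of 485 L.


LHSV = volumetric feed rate / catalyst volume
= 3324 L/h / 485 L
= 6.854 h^-1

6.854 h^-1


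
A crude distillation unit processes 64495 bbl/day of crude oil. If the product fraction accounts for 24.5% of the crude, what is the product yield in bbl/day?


Crude throughput = 64495 bbl/day
Fraction yield = 24.5%
yield = throughput * fraction / 100
yield = 64495 * 24.5 / 100 = 15801.275

15801.275 bbl/day


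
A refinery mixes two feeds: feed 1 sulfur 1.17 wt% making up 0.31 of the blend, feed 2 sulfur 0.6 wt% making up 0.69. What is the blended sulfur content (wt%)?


Linear sulfur blending: S_blend = x1*S1 + x2*S2
Contribution 1: 0.31 * 1.17 = 0.3627 wt%
Contribution 2: 0.69 * 0.6 = 0.414 wt%
S_blend = 0.3627 + 0.414 = 0.7767

0.7767 wt%


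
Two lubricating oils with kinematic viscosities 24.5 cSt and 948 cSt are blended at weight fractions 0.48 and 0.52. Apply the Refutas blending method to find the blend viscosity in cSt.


Refutas method: VBN_i = 14.534*ln(ln(visc_i + 0.8)) + 10.975, blended linearly by mass fraction; since VBN is linear in VBI_i = ln(ln(visc_i + 0.8)) and the fractions sum to 1, blend VBI directly: visc = exp(exp(VBI_blend)) - 0.8
VBI_1 = ln(ln(24.5 + 0.8)) = 1.17273
VBI_2 = ln(ln(948 + 0.8)) = 1.92501
VBI_blend = 0.48 * 1.17273 + 0.52 * 1.92501 = 1.56392
visc_blend = exp(exp(1.56392)) - 0.8 = 118.0

118.0 cSt


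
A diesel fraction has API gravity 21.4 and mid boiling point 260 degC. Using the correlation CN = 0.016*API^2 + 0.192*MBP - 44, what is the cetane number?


CN = 0.016 * 21.4^2 + 0.192 * 260 - 44
CN = 7.32736 + 49.92 - 44 = 13.24736

13.24736


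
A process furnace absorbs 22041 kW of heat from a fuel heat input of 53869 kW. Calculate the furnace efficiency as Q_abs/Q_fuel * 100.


Furnace efficiency = Q_absorbed / Q_fuel * 100
= 22041 / 53869 * 100 = 40.92

40.92 %


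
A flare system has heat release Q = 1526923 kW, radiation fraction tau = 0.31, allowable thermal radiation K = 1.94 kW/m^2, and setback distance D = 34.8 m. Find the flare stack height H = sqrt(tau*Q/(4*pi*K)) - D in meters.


tau*Q/(4*pi*K) = 0.31 * 1526923 / (4 * pi * 1.94) = 19416.3
sqrt(19416.3) = 139.342
H = 139.342 - 34.8 = 104.5

104.5 m


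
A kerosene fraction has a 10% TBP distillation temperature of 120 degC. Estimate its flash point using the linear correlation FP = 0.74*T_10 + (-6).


FP = 0.74 * 120 + (-6) = 82.8

82.8 degC


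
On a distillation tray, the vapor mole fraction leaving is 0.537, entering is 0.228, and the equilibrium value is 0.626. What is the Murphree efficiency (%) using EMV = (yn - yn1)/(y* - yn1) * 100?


Murphree vapor efficiency: EMV = (y_n - y_(n-1)) / (y*_n - y_(n-1)) * 100
EMV = (0.537 - 0.228) / (0.626 - 0.228) * 100 = 0.309 / 0.398 * 100 = 77.64

77.64 %


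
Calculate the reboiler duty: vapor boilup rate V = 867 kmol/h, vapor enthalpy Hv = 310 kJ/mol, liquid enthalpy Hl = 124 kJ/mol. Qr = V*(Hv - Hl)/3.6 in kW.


Qr = 867 * (310 - 124) / 3.6 = 867 * 186 / 3.6 = 44800

44800 kW


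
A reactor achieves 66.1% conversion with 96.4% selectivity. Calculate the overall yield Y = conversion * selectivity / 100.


Overall yield = conversion (%) * selectivity (%) / 100
Conversion = 66.1%, Selectivity = 96.4%
Y = 66.1 * 96.4 / 100
= 63.7204 %

63.7204 %


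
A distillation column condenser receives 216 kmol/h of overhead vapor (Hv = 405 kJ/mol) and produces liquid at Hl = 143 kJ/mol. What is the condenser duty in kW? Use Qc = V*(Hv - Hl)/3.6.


Qc = 216 * (405 - 143) / 3.6 = 216 * 262 / 3.6 = 15720

15720 kW


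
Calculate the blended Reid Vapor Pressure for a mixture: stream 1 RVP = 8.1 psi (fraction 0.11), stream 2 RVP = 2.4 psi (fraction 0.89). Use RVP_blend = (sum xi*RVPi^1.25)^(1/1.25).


Chevron index: RVP_blend = (sum xi*RVPi^1.25)^(1/1.25)
RVP^1.25 terms: 0.11 * 8.1^1.25 + 0.89 * 2.4^1.25 = 4.16174
RVP_blend = 4.16174^(1/1.25) = 3.129

3.129 psi


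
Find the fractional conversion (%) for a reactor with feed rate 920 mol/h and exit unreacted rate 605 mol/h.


X = (F_in - F_out) / F_in * 100
Moles reacted = 920 - 605 = 315
X = 315 / 920 * 100
= 0.3424 * 100
= 34.24 %

34.24 %


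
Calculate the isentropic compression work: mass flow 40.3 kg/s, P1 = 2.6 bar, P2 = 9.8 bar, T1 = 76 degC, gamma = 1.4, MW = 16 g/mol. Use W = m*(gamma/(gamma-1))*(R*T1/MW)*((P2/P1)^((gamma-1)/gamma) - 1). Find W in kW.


Isentropic work: W = m*(gamma/(gamma-1))*(R*T1/MW)*((P2/P1)^((gamma-1)/gamma) - 1)
T1 = 76 + 273.15 = 349.15 K
Pressure ratio = 9.8 / 2.6 = 3.76923
Exponent = (1.4 - 1)/1.4 = 0.285714
(P2/P1)^exp - 1 = 3.76923^0.285714 - 1 = 0.460977
W = 40.3 * 1.4 / 0.4 * 8.314 * 349.15 / 16 * 0.460977 = 11800

11800 kW


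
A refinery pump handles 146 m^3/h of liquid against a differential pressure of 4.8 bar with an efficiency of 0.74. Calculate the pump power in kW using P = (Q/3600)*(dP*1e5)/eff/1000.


Q = 146 / 3600 = 0.0405556 m^3/s
P = 0.0405556 * (4.8 * 1e5) / 0.74 / 1000 = 26.31

26.31 kW


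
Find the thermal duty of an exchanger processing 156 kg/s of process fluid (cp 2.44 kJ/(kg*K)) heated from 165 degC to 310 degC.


Q = m_dot * cp * delta_T
delta_T = 310 - 165 = 145 K
Q = 156 * 2.44 * 145
= 380.64 * 145
= 55192.8 kW

55192.8 kW


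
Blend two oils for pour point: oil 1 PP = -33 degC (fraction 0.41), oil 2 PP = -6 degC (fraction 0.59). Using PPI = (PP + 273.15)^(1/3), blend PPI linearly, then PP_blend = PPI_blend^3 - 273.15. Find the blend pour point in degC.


PPI_1 = (-33 + 273.15)^(1/3) = 6.215759
PPI_2 = (-6 + 273.15)^(1/3) = 6.440482
PPI_blend = 0.41 * 6.215759 + 0.59 * 6.440482 = 6.348346
PP_blend = 6.348346^3 - 273.15 = 255.8478 - 273.15 = -17.3

-17.3 degC


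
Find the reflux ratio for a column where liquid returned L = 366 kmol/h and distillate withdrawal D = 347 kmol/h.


Reflux ratio definition: R = L / D (liquid returned / distillate withdrawn)
L = 366 kmol/h, D = 347 kmol/h
R = 366 / 347 = 1.055

1.055


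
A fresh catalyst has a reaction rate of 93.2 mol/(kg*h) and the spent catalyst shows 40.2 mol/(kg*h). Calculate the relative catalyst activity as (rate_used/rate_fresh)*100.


Activity (%) = (rate_used / rate_fresh) * 100
rate_used = 40.2, rate_fresh = 93.2
= (40.2 / 93.2) * 100
= 0.4313 * 100 = 43.13

43.13 %


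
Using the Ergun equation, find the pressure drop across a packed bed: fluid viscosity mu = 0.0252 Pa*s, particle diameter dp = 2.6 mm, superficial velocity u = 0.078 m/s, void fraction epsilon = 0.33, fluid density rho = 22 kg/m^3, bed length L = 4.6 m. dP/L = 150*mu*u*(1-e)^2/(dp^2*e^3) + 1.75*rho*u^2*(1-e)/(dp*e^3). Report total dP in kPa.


dp = 2.6 mm = 0.0026 m
Viscous term = 150*0.0252*0.078*(1-0.33)^2 / (0.0026^2*0.33^3) = 544813
Inertial term = 1.75*22*0.078^2*(1-0.33) / (0.0026*0.33^3) = 1679.61
dP/L = 544813 + 1679.61 = 546493 Pa/m
dP = 546493 * 4.6 / 1000 = 2514 kPa

2514 kPa


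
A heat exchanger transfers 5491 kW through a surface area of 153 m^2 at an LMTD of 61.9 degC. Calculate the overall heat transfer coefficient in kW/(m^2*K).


From Q = U*A*LMTD, U = Q / (A * LMTD)
U = 5491 / (153 * 61.9) = 5491 / 9470.7 = 0.5798

0.5798 kW/(m^2*K)


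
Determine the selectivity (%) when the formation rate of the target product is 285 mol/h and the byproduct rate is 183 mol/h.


Selectivity = desired / (desired + undesired) * 100
Total products = 285 + 183 = 468 mol/h
S = 285 / 468 * 100
= 0.6090 * 100
= 60.90 %

60.90 %


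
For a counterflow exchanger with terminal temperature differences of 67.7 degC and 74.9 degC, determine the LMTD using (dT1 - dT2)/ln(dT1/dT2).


LMTD = (dT1 - dT2) / ln(dT1/dT2)
= (67.7 - 74.9) / ln(67.7 / 74.9) = -7.2 / -0.101068 = 71.24

71.24 degC


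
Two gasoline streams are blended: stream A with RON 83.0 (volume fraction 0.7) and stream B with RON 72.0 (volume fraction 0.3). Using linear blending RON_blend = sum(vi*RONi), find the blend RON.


Linear blending: RON_blend = sum(vi * RONi)
Contribution 1: 0.7 * 83.0 = 58.1
Contribution 2: 0.3 * 72.0 = 21.6
RON_blend = 58.1 + 21.6 = 79.7

79.7


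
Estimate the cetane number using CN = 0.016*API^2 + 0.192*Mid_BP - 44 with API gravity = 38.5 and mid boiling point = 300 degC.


CN = 0.016 * 38.5^2 + 0.192 * 300 - 44
CN = 23.716 + 57.6 - 44 = 37.316

37.316


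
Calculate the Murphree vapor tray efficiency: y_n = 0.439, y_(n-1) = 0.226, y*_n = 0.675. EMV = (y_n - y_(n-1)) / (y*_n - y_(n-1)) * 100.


Murphree vapor efficiency: EMV = (y_n - y_(n-1)) / (y*_n - y_(n-1)) * 100
EMV = (0.439 - 0.226) / (0.675 - 0.226) * 100 = 0.213 / 0.449 * 100 = 47.44

47.44 %


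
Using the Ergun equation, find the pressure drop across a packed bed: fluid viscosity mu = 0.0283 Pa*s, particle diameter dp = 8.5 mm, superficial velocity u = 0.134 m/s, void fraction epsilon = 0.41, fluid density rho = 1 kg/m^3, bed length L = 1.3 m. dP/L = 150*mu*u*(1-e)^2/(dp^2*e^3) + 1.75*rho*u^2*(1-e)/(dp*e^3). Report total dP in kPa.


dp = 8.5 mm = 0.0085 m
Viscous term = 150*0.0283*0.134*(1-0.41)^2 / (0.0085^2*0.41^3) = 39764.6
Inertial term = 1.75*1*0.134^2*(1-0.41) / (0.0085*0.41^3) = 31.6468
dP/L = 39764.6 + 31.6468 = 39796.2 Pa/m
dP = 39796.2 * 1.3 / 1000 = 51.74 kPa

51.74 kPa


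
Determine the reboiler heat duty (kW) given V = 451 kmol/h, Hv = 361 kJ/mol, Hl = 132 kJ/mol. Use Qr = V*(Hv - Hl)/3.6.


Qr = 451 * (361 - 132) / 3.6 = 451 * 229 / 3.6 = 28690

28690 kW


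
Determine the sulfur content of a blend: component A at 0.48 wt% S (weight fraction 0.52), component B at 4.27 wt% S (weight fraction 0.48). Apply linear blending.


Linear sulfur blending: S_blend = x1*S1 + x2*S2
Contribution 1: 0.52 * 0.48 = 0.2496 wt%
Contribution 2: 0.48 * 4.27 = 2.0496 wt%
S_blend = 0.2496 + 2.0496 = 2.2992

2.2992 wt%


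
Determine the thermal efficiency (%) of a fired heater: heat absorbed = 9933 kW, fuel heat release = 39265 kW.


Furnace efficiency = Q_absorbed / Q_fuel * 100
= 9933 / 39265 * 100 = 25.30

25.30 %


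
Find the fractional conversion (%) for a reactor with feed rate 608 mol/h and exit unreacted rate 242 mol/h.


X = (F_in - F_out) / F_in * 100
Moles reacted = 608 - 242 = 366
X = 366 / 608 * 100
= 0.6020 * 100
= 60.20 %

60.20 %


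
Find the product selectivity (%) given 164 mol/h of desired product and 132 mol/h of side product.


Selectivity = desired / (desired + undesired) * 100
Total products = 164 + 132 = 296 mol/h
S = 164 / 296 * 100
= 0.5541 * 100
= 55.41 %

55.41 %


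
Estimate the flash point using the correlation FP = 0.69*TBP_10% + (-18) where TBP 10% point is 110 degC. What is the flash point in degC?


FP = 0.69 * 110 + (-18) = 57.9

57.9 degC


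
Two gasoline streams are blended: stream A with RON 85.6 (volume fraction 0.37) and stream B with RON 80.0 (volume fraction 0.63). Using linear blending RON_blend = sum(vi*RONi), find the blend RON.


Linear blending: RON_blend = sum(vi * RONi)
Contribution 1: 0.37 * 85.6 = 31.672
Contribution 2: 0.63 * 80.0 = 50.4
RON_blend = 31.672 + 50.4 = 82.072

82.072


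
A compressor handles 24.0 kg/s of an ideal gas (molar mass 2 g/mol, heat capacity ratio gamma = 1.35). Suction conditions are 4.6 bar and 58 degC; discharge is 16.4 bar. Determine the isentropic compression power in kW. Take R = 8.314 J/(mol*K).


Isentropic work: W = m*(gamma/(gamma-1))*(R*T1/MW)*((P2/P1)^((gamma-1)/gamma) - 1)
T1 = 58 + 273.15 = 331.15 K
Pressure ratio = 16.4 / 4.6 = 3.56522
Exponent = (1.35 - 1)/1.35 = 0.259259
(P2/P1)^exp - 1 = 3.56522^0.259259 - 1 = 0.390379
W = 24.0 * 1.35 / 0.35 * 8.314 * 331.15 / 2 * 0.390379 = 49750

49750 kW


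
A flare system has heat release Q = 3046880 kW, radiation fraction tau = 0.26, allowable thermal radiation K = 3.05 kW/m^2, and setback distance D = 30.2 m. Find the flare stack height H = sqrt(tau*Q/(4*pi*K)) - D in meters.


tau*Q/(4*pi*K) = 0.26 * 3046880 / (4 * pi * 3.05) = 20669
sqrt(20669) = 143.767
H = 143.767 - 30.2 = 113.6

113.6 m


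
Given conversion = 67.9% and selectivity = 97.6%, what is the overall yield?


Overall yield = conversion (%) * selectivity (%) / 100
Conversion = 67.9%, Selectivity = 97.6%
Y = 67.9 * 97.6 / 100
= 66.2704 %

66.2704 %


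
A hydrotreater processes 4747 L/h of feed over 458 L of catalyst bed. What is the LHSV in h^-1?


LHSV = volumetric feed rate / catalyst volume
= 4747 L/h / 458 L
= 10.36 h^-1

10.36 h^-1


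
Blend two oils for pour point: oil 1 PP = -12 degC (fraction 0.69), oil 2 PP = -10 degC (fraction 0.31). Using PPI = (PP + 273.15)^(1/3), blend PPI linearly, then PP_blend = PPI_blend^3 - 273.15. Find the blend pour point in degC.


PPI_1 = (-12 + 273.15)^(1/3) = 6.391901
PPI_2 = (-10 + 273.15)^(1/3) = 6.408176
PPI_blend = 0.69 * 6.391901 + 0.31 * 6.408176 = 6.396946
PP_blend = 6.396946^3 - 273.15 = 261.7689 - 273.15 = -11.38

-11.38 degC


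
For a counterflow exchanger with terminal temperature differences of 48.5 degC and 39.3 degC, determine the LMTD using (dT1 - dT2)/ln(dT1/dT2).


LMTD = (dT1 - dT2) / ln(dT1/dT2)
= (48.5 - 39.3) / ln(48.5 / 39.3) = 9.2 / 0.210339 = 43.74

43.74 degC


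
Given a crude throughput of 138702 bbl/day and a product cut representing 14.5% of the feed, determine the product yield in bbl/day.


Crude throughput = 138702 bbl/day
Fraction yield = 14.5%
yield = throughput * fraction / 100
yield = 138702 * 14.5 / 100 = 20111.79

20111.79 bbl/day


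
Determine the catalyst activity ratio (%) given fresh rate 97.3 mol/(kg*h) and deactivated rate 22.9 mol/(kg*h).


Activity (%) = (rate_used / rate_fresh) * 100
rate_used = 22.9, rate_fresh = 97.3
= (22.9 / 97.3) * 100
= 0.2354 * 100 = 23.54

23.54 %


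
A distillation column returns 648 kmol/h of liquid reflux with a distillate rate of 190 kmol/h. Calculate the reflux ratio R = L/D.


Reflux ratio definition: R = L / D (liquid returned / distillate withdrawn)
L = 648 kmol/h, D = 190 kmol/h
R = 648 / 190 = 3.411

3.411


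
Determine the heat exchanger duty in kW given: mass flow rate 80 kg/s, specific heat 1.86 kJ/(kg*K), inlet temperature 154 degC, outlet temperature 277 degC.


Q = m_dot * cp * delta_T
delta_T = 277 - 154 = 123 K
Q = 80 * 1.86 * 123
= 148.8 * 123
= 18302.4 kW

18302.4 kW


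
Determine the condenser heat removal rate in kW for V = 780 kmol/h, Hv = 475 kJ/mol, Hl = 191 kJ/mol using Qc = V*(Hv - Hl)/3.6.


Qc = 780 * (475 - 191) / 3.6 = 780 * 284 / 3.6 = 61530

61530 kW


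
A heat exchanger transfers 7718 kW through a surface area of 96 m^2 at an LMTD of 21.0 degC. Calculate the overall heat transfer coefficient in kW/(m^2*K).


From Q = U*A*LMTD, U = Q / (A * LMTD)
U = 7718 / (96 * 21.0) = 7718 / 2016 = 3.828

3.828 kW/(m^2*K)


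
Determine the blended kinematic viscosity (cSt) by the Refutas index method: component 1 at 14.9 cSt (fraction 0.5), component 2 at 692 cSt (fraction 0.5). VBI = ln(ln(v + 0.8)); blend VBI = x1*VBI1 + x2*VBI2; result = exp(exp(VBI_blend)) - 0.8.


Refutas method: VBN_i = 14.534*ln(ln(visc_i + 0.8)) + 10.975, blended linearly by mass fraction; since VBN is linear in VBI_i = ln(ln(visc_i + 0.8)) and the fractions sum to 1, blend VBI directly: visc = exp(exp(VBI_blend)) - 0.8
VBI_1 = ln(ln(14.9 + 0.8)) = 1.01293
VBI_2 = ln(ln(692 + 0.8)) = 1.87805
VBI_blend = 0.5 * 1.01293 + 0.5 * 1.87805 = 1.44549
visc_blend = exp(exp(1.44549)) - 0.8 = 68.88

68.88 cSt


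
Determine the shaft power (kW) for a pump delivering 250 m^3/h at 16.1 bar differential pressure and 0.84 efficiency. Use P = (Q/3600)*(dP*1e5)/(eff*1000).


Q = 250 / 3600 = 0.0694444 m^3/s
P = 0.0694444 * (16.1 * 1e5) / 0.84 / 1000 = 133.1

133.1 kW


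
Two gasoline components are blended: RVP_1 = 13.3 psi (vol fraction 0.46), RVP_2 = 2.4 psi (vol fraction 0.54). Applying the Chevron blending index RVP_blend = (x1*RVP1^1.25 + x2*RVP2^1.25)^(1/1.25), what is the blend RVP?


Chevron index: RVP_blend = (sum xi*RVPi^1.25)^(1/1.25)
RVP^1.25 terms: 0.46 * 13.3^1.25 + 0.54 * 2.4^1.25 = 13.2966
RVP_blend = 13.2966^(1/1.25) = 7.925

7.925 psi


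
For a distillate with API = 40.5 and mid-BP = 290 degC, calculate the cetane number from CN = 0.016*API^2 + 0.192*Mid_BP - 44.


CN = 0.016 * 40.5^2 + 0.192 * 290 - 44
CN = 26.244 + 55.68 - 44 = 37.924

37.924


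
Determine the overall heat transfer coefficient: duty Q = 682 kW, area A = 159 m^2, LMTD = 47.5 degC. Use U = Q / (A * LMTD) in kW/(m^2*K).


From Q = U*A*LMTD, U = Q / (A * LMTD)
U = 682 / (159 * 47.5) = 682 / 7552.5 = 0.09030

0.09030 kW/(m^2*K)


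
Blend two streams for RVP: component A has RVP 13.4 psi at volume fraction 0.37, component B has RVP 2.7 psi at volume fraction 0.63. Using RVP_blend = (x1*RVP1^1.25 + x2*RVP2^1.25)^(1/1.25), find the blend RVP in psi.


Chevron index: RVP_blend = (sum xi*RVPi^1.25)^(1/1.25)
RVP^1.25 terms: 0.37 * 13.4^1.25 + 0.63 * 2.7^1.25 = 11.6664
RVP_blend = 11.6664^(1/1.25) = 7.138

7.138 psi


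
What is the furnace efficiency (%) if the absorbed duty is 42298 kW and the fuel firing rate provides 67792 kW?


Furnace efficiency = Q_absorbed / Q_fuel * 100
= 42298 / 67792 * 100 = 62.39

62.39 %


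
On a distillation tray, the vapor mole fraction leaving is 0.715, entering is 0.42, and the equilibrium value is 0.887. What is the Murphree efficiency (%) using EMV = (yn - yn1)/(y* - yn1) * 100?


Murphree vapor efficiency: EMV = (y_n - y_(n-1)) / (y*_n - y_(n-1)) * 100
EMV = (0.715 - 0.42) / (0.887 - 0.42) * 100 = 0.295 / 0.467 * 100 = 63.17

63.17 %


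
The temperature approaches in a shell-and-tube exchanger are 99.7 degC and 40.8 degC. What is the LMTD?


LMTD = (dT1 - dT2) / ln(dT1/dT2)
= (99.7 - 40.8) / ln(99.7 / 40.8) = 58.9 / 0.893484 = 65.92

65.92 degC


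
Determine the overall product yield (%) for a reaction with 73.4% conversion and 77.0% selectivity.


Overall yield = conversion (%) * selectivity (%) / 100
Conversion = 73.4%, Selectivity = 77.0%
Y = 73.4 * 77.0 / 100
= 56.518 %

56.518 %


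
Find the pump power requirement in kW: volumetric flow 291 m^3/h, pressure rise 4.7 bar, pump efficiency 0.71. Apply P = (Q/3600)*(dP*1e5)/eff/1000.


Q = 291 / 3600 = 0.0808333 m^3/s
P = 0.0808333 * (4.7 * 1e5) / 0.71 / 1000 = 53.51

53.51 kW


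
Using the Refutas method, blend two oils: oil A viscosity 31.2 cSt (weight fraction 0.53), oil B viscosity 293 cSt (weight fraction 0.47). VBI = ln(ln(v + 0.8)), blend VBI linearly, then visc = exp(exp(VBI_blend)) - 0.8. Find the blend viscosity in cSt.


Refutas method: VBN_i = 14.534*ln(ln(visc_i + 0.8)) + 10.975, blended linearly by mass fraction; since VBN is linear in VBI_i = ln(ln(visc_i + 0.8)) and the fractions sum to 1, blend VBI directly: visc = exp(exp(VBI_blend)) - 0.8
VBI_1 = ln(ln(31.2 + 0.8)) = 1.24292
VBI_2 = ln(ln(293 + 0.8)) = 1.73746
VBI_blend = 0.53 * 1.24292 + 0.47 * 1.73746 = 1.47535
visc_blend = exp(exp(1.47535)) - 0.8 = 78.45

78.45 cSt


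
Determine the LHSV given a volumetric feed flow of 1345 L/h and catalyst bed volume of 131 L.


LHSV = volumetric feed rate / catalyst volume
= 1345 L/h / 131 L
= 10.27 h^-1

10.27 h^-1


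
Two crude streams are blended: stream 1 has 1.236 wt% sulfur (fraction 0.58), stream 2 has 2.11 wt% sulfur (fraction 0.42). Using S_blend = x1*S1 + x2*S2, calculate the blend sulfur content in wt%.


Linear sulfur blending: S_blend = x1*S1 + x2*S2
Contribution 1: 0.58 * 1.236 = 0.71688 wt%
Contribution 2: 0.42 * 2.11 = 0.8862 wt%
S_blend = 0.71688 + 0.8862 = 1.60308

1.60308 wt%


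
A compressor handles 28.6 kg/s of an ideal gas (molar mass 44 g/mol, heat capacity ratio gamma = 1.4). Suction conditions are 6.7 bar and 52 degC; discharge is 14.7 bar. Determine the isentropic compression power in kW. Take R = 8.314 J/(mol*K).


Isentropic work: W = m*(gamma/(gamma-1))*(R*T1/MW)*((P2/P1)^((gamma-1)/gamma) - 1)
T1 = 52 + 273.15 = 325.15 K
Pressure ratio = 14.7 / 6.7 = 2.19403
Exponent = (1.4 - 1)/1.4 = 0.285714
(P2/P1)^exp - 1 = 2.19403^0.285714 - 1 = 0.251693
W = 28.6 * 1.4 / 0.4 * 8.314 * 325.15 / 44 * 0.251693 = 1548

1548 kW


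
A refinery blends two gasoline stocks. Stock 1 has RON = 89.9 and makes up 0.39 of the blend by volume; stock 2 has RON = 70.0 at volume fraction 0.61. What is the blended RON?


Linear blending: RON_blend = sum(vi * RONi)
Contribution 1: 0.39 * 89.9 = 35.061
Contribution 2: 0.61 * 70.0 = 42.7
RON_blend = 35.061 + 42.7 = 77.761

77.761


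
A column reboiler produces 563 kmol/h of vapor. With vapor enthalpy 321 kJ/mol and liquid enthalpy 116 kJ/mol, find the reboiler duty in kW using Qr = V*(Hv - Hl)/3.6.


Qr = 563 * (321 - 116) / 3.6 = 563 * 205 / 3.6 = 32060

32060 kW


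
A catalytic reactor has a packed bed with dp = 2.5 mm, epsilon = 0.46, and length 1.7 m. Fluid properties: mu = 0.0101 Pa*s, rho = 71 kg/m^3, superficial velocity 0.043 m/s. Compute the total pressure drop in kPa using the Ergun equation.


dp = 2.5 mm = 0.0025 m
Viscous term = 150*0.0101*0.043*(1-0.46)^2 / (0.0025^2*0.46^3) = 31225.9
Inertial term = 1.75*71*0.043^2*(1-0.46) / (0.0025*0.46^3) = 509.816
dP/L = 31225.9 + 509.816 = 31735.7 Pa/m
dP = 31735.7 * 1.7 / 1000 = 53.95 kPa

53.95 kPa


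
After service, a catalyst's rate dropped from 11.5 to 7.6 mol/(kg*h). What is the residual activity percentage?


Activity (%) = (rate_used / rate_fresh) * 100
rate_used = 7.6, rate_fresh = 11.5
= (7.6 / 11.5) * 100
= 0.6609 * 100 = 66.09

66.09 %


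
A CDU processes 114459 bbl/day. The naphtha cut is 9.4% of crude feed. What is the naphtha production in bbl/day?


Crude throughput = 114459 bbl/day
Fraction yield = 9.4%
yield = throughput * fraction / 100
yield = 114459 * 9.4 / 100 = 10759.146

10759.146 bbl/day


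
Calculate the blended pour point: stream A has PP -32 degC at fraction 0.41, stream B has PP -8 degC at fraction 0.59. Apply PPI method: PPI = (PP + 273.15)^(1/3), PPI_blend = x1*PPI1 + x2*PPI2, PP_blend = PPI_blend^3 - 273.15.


PPI_1 = (-32 + 273.15)^(1/3) = 6.224375
PPI_2 = (-8 + 273.15)^(1/3) = 6.42437
PPI_blend = 0.41 * 6.224375 + 0.59 * 6.42437 = 6.342372
PP_blend = 6.342372^3 - 273.15 = 255.1262 - 273.15 = -18.02

-18.02 degC


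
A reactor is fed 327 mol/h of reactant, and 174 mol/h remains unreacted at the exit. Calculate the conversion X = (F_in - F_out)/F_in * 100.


X = (F_in - F_out) / F_in * 100
Moles reacted = 327 - 174 = 153
X = 153 / 327 * 100
= 0.4679 * 100
= 46.79 %

46.79 %


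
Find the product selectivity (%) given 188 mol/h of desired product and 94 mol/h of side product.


Selectivity = desired / (desired + undesired) * 100
Total products = 188 + 94 = 282 mol/h
S = 188 / 282 * 100
= 0.6667 * 100
= 66.67 %

66.67 %


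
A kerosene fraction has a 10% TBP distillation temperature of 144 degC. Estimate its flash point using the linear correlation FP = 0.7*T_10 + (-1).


FP = 0.7 * 144 + (-1) = 99.8

99.8 degC


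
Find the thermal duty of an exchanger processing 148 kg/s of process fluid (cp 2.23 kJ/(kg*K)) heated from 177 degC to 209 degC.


Q = m_dot * cp * delta_T
delta_T = 209 - 177 = 32 K
Q = 148 * 2.23 * 32
= 330.04 * 32
= 10561.28 kW

10561.28 kW


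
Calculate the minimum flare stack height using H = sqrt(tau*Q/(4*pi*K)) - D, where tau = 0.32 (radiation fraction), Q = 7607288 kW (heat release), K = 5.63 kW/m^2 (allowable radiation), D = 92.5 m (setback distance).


tau*Q/(4*pi*K) = 0.32 * 7607288 / (4 * pi * 5.63) = 34408.2
sqrt(34408.2) = 185.494
H = 185.494 - 92.5 = 92.99

92.99 m


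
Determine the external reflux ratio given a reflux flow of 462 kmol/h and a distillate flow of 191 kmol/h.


Reflux ratio definition: R = L / D (liquid returned / distillate withdrawn)
L = 462 kmol/h, D = 191 kmol/h
R = 462 / 191 = 2.419

2.419


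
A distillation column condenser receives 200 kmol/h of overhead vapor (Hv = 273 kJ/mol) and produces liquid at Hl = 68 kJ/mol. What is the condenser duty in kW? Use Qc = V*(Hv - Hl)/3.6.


Qc = 200 * (273 - 68) / 3.6 = 200 * 205 / 3.6 = 11390

11390 kW


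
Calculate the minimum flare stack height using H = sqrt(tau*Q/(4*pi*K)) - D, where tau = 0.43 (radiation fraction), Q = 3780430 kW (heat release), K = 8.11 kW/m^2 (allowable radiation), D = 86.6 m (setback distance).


tau*Q/(4*pi*K) = 0.43 * 3780430 / (4 * pi * 8.11) = 15950.7
sqrt(15950.7) = 126.296
H = 126.296 - 86.6 = 39.70

39.70 m


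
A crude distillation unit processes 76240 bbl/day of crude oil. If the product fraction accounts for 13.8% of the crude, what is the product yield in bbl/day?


Crude throughput = 76240 bbl/day
Fraction yield = 13.8%
yield = throughput * fraction / 100
yield = 76240 * 13.8 / 100 = 10521.12

10521.12 bbl/day


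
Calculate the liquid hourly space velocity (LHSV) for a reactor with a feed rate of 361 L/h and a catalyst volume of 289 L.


LHSV = volumetric feed rate / catalyst volume
= 361 L/h / 289 L
= 1.249 h^-1

1.249 h^-1


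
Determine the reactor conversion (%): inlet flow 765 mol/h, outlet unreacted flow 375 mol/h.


X = (F_in - F_out) / F_in * 100
Moles reacted = 765 - 375 = 390
X = 390 / 765 * 100
= 0.5098 * 100
= 50.98 %

50.98 %


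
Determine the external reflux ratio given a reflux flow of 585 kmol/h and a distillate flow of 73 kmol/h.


Reflux ratio definition: R = L / D (liquid returned / distillate withdrawn)
L = 585 kmol/h, D = 73 kmol/h
R = 585 / 73 = 8.014

8.014


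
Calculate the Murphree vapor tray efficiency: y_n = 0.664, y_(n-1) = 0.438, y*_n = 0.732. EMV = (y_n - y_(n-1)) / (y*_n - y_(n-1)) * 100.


Murphree vapor efficiency: EMV = (y_n - y_(n-1)) / (y*_n - y_(n-1)) * 100
EMV = (0.664 - 0.438) / (0.732 - 0.438) * 100 = 0.226 / 0.294 * 100 = 76.87

76.87 %


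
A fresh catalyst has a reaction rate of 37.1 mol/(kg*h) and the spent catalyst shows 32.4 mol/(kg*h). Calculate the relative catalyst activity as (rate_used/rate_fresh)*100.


Activity (%) = (rate_used / rate_fresh) * 100
rate_used = 32.4, rate_fresh = 37.1
= (32.4 / 37.1) * 100
= 0.8733 * 100 = 87.33

87.33 %


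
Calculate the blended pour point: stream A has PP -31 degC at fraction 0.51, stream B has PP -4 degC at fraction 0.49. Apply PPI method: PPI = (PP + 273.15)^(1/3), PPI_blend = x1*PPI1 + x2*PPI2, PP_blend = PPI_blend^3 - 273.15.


PPI_1 = (-31 + 273.15)^(1/3) = 6.232967
PPI_2 = (-4 + 273.15)^(1/3) = 6.456514
PPI_blend = 0.51 * 6.232967 + 0.49 * 6.456514 = 6.342505
PP_blend = 6.342505^3 - 273.15 = 255.1423 - 273.15 = -18.01

-18.01 degC


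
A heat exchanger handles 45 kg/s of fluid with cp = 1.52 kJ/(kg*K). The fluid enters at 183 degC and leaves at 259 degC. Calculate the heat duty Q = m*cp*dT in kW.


Q = m_dot * cp * delta_T
delta_T = 259 - 183 = 76 K
Q = 45 * 1.52 * 76
= 68.4 * 76
= 5198.4 kW

5198.4 kW


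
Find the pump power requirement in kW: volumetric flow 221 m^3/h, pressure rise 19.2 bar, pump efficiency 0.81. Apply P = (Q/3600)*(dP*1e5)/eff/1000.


Q = 221 / 3600 = 0.0613889 m^3/s
P = 0.0613889 * (19.2 * 1e5) / 0.81 / 1000 = 145.5

145.5 kW


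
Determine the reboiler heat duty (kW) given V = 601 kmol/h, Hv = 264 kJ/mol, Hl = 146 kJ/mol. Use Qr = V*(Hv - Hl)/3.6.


Qr = 601 * (264 - 146) / 3.6 = 601 * 118 / 3.6 = 19700

19700 kW


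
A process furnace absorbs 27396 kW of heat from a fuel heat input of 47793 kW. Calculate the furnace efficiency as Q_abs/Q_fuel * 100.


Furnace efficiency = Q_absorbed / Q_fuel * 100
= 27396 / 47793 * 100 = 57.32

57.32 %


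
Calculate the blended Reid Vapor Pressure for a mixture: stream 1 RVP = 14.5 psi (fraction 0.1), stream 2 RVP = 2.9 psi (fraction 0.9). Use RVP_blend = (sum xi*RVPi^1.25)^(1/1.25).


Chevron index: RVP_blend = (sum xi*RVPi^1.25)^(1/1.25)
RVP^1.25 terms: 0.1 * 14.5^1.25 + 0.9 * 2.9^1.25 = 6.23547
RVP_blend = 6.23547^(1/1.25) = 4.324

4.324 psi


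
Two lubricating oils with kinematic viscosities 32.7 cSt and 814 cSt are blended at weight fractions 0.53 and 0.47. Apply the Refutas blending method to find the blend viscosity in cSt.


Refutas method: VBN_i = 14.534*ln(ln(visc_i + 0.8)) + 10.975, blended linearly by mass fraction; since VBN is linear in VBI_i = ln(ln(visc_i + 0.8)) and the fractions sum to 1, blend VBI directly: visc = exp(exp(VBI_blend)) - 0.8
VBI_1 = ln(ln(32.7 + 0.8)) = 1.25606
VBI_2 = ln(ln(814 + 0.8)) = 1.90255
VBI_blend = 0.53 * 1.25606 + 0.47 * 1.90255 = 1.55991
visc_blend = exp(exp(1.55991)) - 0.8 = 115.8

115.8 cSt


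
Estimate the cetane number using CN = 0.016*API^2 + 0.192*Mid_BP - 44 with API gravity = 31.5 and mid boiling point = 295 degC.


CN = 0.016 * 31.5^2 + 0.192 * 295 - 44
CN = 15.876 + 56.64 - 44 = 28.516

28.516


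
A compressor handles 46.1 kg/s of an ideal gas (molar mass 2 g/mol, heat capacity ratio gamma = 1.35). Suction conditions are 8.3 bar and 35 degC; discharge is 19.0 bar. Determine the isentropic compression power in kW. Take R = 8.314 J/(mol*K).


Isentropic work: W = m*(gamma/(gamma-1))*(R*T1/MW)*((P2/P1)^((gamma-1)/gamma) - 1)
T1 = 35 + 273.15 = 308.15 K
Pressure ratio = 19.0 / 8.3 = 2.28916
Exponent = (1.35 - 1)/1.35 = 0.259259
(P2/P1)^exp - 1 = 2.28916^0.259259 - 1 = 0.239508
W = 46.1 * 1.35 / 0.35 * 8.314 * 308.15 / 2 * 0.239508 = 54550

54550 kW


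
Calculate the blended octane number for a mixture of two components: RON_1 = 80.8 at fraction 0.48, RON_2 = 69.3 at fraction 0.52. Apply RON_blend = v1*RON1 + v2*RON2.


Linear blending: RON_blend = sum(vi * RONi)
Contribution 1: 0.48 * 80.8 = 38.784
Contribution 2: 0.52 * 69.3 = 36.036
RON_blend = 38.784 + 36.036 = 74.82

74.82


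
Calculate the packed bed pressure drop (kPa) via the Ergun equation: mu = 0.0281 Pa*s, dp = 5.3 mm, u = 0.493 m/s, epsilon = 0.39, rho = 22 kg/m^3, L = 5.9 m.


dp = 5.3 mm = 0.0053 m
Viscous term = 150*0.0281*0.493*(1-0.39)^2 / (0.0053^2*0.39^3) = 464043
Inertial term = 1.75*22*0.493^2*(1-0.39) / (0.0053*0.39^3) = 18155.8
dP/L = 464043 + 18155.8 = 482199 Pa/m
dP = 482199 * 5.9 / 1000 = 2845 kPa

2845 kPa


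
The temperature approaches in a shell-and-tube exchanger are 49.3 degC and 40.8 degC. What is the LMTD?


LMTD = (dT1 - dT2) / ln(dT1/dT2)
= (49.3 - 40.8) / ln(49.3 / 40.8) = 8.5 / 0.189242 = 44.92

44.92 degC


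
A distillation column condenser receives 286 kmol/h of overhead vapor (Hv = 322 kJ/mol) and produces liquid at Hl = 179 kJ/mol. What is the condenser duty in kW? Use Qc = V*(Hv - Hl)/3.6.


Qc = 286 * (322 - 179) / 3.6 = 286 * 143 / 3.6 = 11360

11360 kW


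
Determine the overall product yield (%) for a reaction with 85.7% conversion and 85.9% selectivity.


Overall yield = conversion (%) * selectivity (%) / 100
Conversion = 85.7%, Selectivity = 85.9%
Y = 85.7 * 85.9 / 100
= 73.6163 %

73.6163 %


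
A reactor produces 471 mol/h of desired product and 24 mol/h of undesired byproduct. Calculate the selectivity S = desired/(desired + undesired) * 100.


Selectivity = desired / (desired + undesired) * 100
Total products = 471 + 24 = 495 mol/h
S = 471 / 495 * 100
= 0.9515 * 100
= 95.15 %

95.15 %


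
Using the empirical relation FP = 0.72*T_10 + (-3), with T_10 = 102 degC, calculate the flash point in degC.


FP = 0.72 * 102 + (-3) = 70.44

70.44 degC


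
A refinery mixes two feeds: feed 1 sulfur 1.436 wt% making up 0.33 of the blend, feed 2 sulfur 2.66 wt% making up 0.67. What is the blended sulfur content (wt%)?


Linear sulfur blending: S_blend = x1*S1 + x2*S2
Contribution 1: 0.33 * 1.436 = 0.47388 wt%
Contribution 2: 0.67 * 2.66 = 1.7822 wt%
S_blend = 0.47388 + 1.7822 = 2.25608

2.25608 wt%


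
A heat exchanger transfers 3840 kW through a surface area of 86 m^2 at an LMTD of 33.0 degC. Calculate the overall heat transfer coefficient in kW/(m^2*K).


From Q = U*A*LMTD, U = Q / (A * LMTD)
U = 3840 / (86 * 33.0) = 3840 / 2838 = 1.353

1.353 kW/(m^2*K)


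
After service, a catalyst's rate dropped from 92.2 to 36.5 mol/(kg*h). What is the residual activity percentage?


Activity (%) = (rate_used / rate_fresh) * 100
rate_used = 36.5, rate_fresh = 92.2
= (36.5 / 92.2) * 100
= 0.3959 * 100 = 39.59

39.59 %


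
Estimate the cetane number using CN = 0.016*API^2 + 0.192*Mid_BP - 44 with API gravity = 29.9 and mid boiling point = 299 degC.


CN = 0.016 * 29.9^2 + 0.192 * 299 - 44
CN = 14.30416 + 57.408 - 44 = 27.71216

27.71216


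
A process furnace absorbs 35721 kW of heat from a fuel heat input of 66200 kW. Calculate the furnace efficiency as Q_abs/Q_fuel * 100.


Furnace efficiency = Q_absorbed / Q_fuel * 100
= 35721 / 66200 * 100 = 53.96

53.96 %


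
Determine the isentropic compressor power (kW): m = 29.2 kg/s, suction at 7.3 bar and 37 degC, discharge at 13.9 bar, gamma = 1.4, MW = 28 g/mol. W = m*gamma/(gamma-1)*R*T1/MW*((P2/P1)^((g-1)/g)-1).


Isentropic work: W = m*(gamma/(gamma-1))*(R*T1/MW)*((P2/P1)^((gamma-1)/gamma) - 1)
T1 = 37 + 273.15 = 310.15 K
Pressure ratio = 13.9 / 7.3 = 1.90411
Exponent = (1.4 - 1)/1.4 = 0.285714
(P2/P1)^exp - 1 = 1.90411^0.285714 - 1 = 0.202021
W = 29.2 * 1.4 / 0.4 * 8.314 * 310.15 / 28 * 0.202021 = 1901

1901 kW


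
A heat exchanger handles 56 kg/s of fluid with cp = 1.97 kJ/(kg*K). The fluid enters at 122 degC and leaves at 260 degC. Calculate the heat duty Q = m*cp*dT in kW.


Q = m_dot * cp * delta_T
delta_T = 260 - 122 = 138 K
Q = 56 * 1.97 * 138
= 110.32 * 138
= 15224.16 kW

15224.16 kW


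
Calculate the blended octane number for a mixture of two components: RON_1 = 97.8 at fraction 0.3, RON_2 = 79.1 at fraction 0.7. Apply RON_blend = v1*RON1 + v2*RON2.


Linear blending: RON_blend = sum(vi * RONi)
Contribution 1: 0.3 * 97.8 = 29.34
Contribution 2: 0.7 * 79.1 = 55.37
RON_blend = 29.34 + 55.37 = 84.71

84.71


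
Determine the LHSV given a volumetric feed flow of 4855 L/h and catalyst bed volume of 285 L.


LHSV = volumetric feed rate / catalyst volume
= 4855 L/h / 285 L
= 17.04 h^-1

17.04 h^-1


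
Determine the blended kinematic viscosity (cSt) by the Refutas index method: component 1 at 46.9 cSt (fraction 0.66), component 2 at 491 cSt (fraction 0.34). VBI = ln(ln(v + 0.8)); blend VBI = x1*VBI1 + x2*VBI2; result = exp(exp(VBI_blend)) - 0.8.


Refutas method: VBN_i = 14.534*ln(ln(visc_i + 0.8)) + 10.975, blended linearly by mass fraction; since VBN is linear in VBI_i = ln(ln(visc_i + 0.8)) and the fractions sum to 1, blend VBI directly: visc = exp(exp(VBI_blend)) - 0.8
VBI_1 = ln(ln(46.9 + 0.8)) = 1.35194
VBI_2 = ln(ln(491 + 0.8)) = 1.82424
VBI_blend = 0.66 * 1.35194 + 0.34 * 1.82424 = 1.51252
visc_blend = exp(exp(1.51252)) - 0.8 = 92.72

92.72 cSt
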